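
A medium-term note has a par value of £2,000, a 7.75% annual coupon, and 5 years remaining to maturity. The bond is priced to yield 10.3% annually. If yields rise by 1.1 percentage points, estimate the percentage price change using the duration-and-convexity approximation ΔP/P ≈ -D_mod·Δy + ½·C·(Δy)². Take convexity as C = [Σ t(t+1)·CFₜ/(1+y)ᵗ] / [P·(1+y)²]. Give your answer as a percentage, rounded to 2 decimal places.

With y = 0.103:
  t   CF        PV=CF/(1+0.103)^t    t·PV        t(t+1)·PV
  1       155.00       140.5258       140.5258         281.0517
  2       155.00       127.4033       254.8066         764.4198
  3       155.00       115.5062       346.5185       1,386.0740
  4       155.00       104.7200       418.8800       2,094.4001
  5     2,155.00     1,319.9872     6,599.9359      39,599.6153
  Σ                  1,808.1425     7,760.6668      44,125.5608
P = 1,808.1425; D_Mac = 4.29207 yrs; D_mod = 3.89127 yrs; C = 20.05887.
Duration effect: -3.89127 × (+0.011) = -0.042804
Convexity effect: 0.5 × 20.05887 × (0.011)² = +0.0012136
ΔP/P ≈ -0.042804 + 0.0012136 = -0.041590 = -4.1590%.

-4.16%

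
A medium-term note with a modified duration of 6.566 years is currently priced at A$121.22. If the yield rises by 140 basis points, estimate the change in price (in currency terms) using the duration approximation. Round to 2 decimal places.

-A$11.14

Duration approximation: ΔP/P ≈ -D_mod · Δy = -6.566 × (+0.014) = -0.091924.
ΔP ≈ 121.22 × (-0.091924) = -11.14302728.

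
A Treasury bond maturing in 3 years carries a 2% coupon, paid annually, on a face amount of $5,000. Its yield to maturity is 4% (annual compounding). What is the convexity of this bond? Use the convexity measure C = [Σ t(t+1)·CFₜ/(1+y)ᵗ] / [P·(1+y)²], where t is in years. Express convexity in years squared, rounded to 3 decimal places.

10.798

With y = 0.04:
  t   CF        PV=CF/(1+0.04)^t    t·PV        t(t+1)·PV
  1       100.00        96.1538        96.1538         192.3077
  2       100.00        92.4556       184.9112         554.7337
  3     5,100.00     4,533.8814    13,601.6443      54,406.5772
  Σ                  4,722.4909    13,882.7094      55,153.6186
P = 4,722.4909.
Convexity = Σ t(t+1)·PV / [P·(1+y)²] = 55,153.6186 / (4,722.4909 × 1.081600) = 10.79782.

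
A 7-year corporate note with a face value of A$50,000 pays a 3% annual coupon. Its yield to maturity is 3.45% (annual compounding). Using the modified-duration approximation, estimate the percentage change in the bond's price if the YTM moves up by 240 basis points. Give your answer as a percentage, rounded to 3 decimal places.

-14.865%

Periodic yield y = 0.0345. Modified duration first:
  t   CF        PV=CF/(1+0.0345)^t    t·PV
  1     1,500.00     1,449.9758     1,449.9758
  2     1,500.00     1,401.6199     2,803.2399
  3     1,500.00     1,354.8767     4,064.6301
  4     1,500.00     1,309.6923     5,238.7693
  5     1,500.00     1,266.0148     6,330.0740
  6     1,500.00     1,223.7939     7,342.7635
  7    51,500.00    40,615.6833   284,309.7831
  Σ                 48,621.6568   311,539.2357
P = 48,621.6568; D_Mac = 6.40742 yrs; D_mod = 6.40742/(1+0.0345) = 6.19373 yrs.
ΔP/P ≈ -D_mod · Δy = -6.19373 × (+0.024) = -0.148650 = -14.8650%.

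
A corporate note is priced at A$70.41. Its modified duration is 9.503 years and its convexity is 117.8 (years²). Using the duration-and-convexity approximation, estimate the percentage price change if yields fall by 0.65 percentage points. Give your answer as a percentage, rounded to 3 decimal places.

+6.426%

Duration effect: -D_mod·Δy = -9.503 × (-0.0065) = +0.0617695
Convexity effect: ½·C·(Δy)² = 0.5 × 117.8 × (-0.0065)² = +0.002488525
ΔP/P ≈ +0.0617695 + 0.002488525 = +0.064258025
= +6.4258025%.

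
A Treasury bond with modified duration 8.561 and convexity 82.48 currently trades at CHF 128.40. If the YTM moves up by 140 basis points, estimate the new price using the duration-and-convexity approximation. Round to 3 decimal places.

Duration effect: -D_mod·Δy = -8.561 × (+0.014) = -0.119854
Convexity effect: ½·C·(Δy)² = 0.5 × 82.48 × (0.014)² = +0.00808304
ΔP/P ≈ -0.119854 + 0.00808304 = -0.11177096
New price ≈ 128.40 × (1 - 0.11177096) = 114.048608736.

CHF 114.049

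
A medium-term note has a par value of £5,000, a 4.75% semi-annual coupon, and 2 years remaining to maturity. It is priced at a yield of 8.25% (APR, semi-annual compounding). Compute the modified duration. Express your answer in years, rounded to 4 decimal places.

Periodic yield y = 0.04125. First find Macaulay duration:
  t   CF        PV=CF/(1+0.04125)^t    t·PV
  1       118.75       114.0456       114.0456
  2       118.75       109.5276       219.0552
  3       118.75       105.1886       315.5657
  4     5,118.75     4,354.5558    17,418.2233
  Σ                  4,683.3176    18,066.8898
P = 4,683.3176; Macaulay duration = 18,066.8898 / 4,683.3176 = 3.85771 half-year periods = 1.92886 years.
Modified duration = D_Mac / (1 + y) = 1.92886 / 1.04125 = 1.85244 years.

1.8524 years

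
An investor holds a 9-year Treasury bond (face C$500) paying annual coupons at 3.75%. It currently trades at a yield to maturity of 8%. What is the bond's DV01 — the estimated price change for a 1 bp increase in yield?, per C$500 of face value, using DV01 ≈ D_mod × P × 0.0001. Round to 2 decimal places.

C$0.26

Periodic yield y = 0.08.
  t   CF        PV=CF/(1+0.08)^t    t·PV
  1        18.75        17.3611        17.3611
  2        18.75        16.0751        32.1502
  3        18.75        14.8844        44.6531
  4        18.75        13.7818        55.1272
  5        18.75        12.7609        63.8047
  6        18.75        11.8157        70.8941
  7        18.75        10.9404        76.5831
  8        18.75        10.1300        81.0403
  9       518.75       259.5042     2,335.5374
  Σ                    367.2536     2,777.1512
P = 367.2536; D_Mac = 7.56194 yrs; D_mod = 7.00180 yrs.
DV01 ≈ 7.00180 × 367.2536 × 0.0001 = 0.257144.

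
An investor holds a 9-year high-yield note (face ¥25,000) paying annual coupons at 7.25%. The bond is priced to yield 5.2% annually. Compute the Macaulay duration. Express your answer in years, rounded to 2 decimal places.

Periodic yield y = 0.052. Discount each cash flow and weight by its year:
  t   CF        PV=CF/(1+0.052)^t    t·PV
  1     1,812.50     1,722.9087     1,722.9087
  2     1,812.50     1,637.7460     3,275.4919
  3     1,812.50     1,556.7927     4,670.3782
  4     1,812.50     1,479.8410     5,919.3640
  5     1,812.50     1,406.6930     7,033.4648
  6     1,812.50     1,337.1606     8,022.9637
  7     1,812.50     1,271.0652     8,897.4566
  8     1,812.50     1,208.2369     9,665.8952
  9    26,812.50    16,990.0889   152,910.8001
  Σ                 28,610.5330   202,118.7232
Price P = Σ PV = 28,610.5330.
Macaulay duration = Σ(t·PV) / P = 202,118.7232 / 28,610.5330 = 7.06449 years.

7.06 years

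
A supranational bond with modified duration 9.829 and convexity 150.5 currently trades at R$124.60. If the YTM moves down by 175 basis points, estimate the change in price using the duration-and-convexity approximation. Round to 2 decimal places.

Duration effect: -D_mod·Δy = -9.829 × (-0.0175) = +0.1720075
Convexity effect: ½·C·(Δy)² = 0.5 × 150.5 × (-0.0175)² = +0.0230453125
ΔP/P ≈ +0.1720075 + 0.0230453125 = +0.1950528125
ΔP ≈ 124.60 × (+0.1950528125) = +24.3035804375.

+R$24.30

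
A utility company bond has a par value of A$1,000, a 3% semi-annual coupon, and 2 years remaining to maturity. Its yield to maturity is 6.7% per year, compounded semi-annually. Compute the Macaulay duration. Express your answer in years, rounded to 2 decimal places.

1.95 years

Periodic yield y = 0.0335. Discount each cash flow and weight by its period:
  t   CF        PV=CF/(1+0.0335)^t    t·PV
  1        15.00        14.5138        14.5138
  2        15.00        14.0433        28.0867
  3        15.00        13.5881        40.7644
  4     1,015.00       889.6601     3,558.6404
  Σ                    931.8054     3,642.0053
Price P = Σ PV = 931.8054.
Macaulay duration = Σ(t·PV) / P = 3,642.0053 / 931.8054 = 3.90855 half-year periods.
In years: 3.90855 / 2 = 1.95427 years.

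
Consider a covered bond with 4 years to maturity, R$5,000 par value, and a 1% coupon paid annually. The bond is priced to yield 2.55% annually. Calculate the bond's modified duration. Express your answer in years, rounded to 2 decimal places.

3.84 years

Periodic yield y = 0.0255. First find Macaulay duration:
  t   CF        PV=CF/(1+0.0255)^t    t·PV
  1        50.00        48.7567        48.7567
  2        50.00        47.5443        95.0886
  3        50.00        46.3621       139.0863
  4     5,050.00     4,566.1347    18,264.5388
  Σ                  4,708.7978    18,547.4704
P = 4,708.7978; Macaulay duration = 18,547.4704 / 4,708.7978 = 3.93890 years.
Modified duration = D_Mac / (1 + y) = 3.93890 / 1.0255 = 3.84095 years.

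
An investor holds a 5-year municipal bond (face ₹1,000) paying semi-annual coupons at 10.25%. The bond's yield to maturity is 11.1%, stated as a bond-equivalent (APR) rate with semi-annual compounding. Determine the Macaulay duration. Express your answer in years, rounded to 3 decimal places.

Periodic yield y = 0.0555. Discount each cash flow and weight by its period:
  t   CF        PV=CF/(1+0.0555)^t    t·PV
  1        51.25        48.5552        48.5552
  2        51.25        46.0021        92.0041
  3        51.25        43.5832       130.7496
  4        51.25        41.2915       165.1661
  5        51.25        39.1203       195.6017
  6        51.25        37.0633       222.3800
  7        51.25        35.1145       245.8013
  8        51.25        33.2681       266.1448
  9        51.25        31.5188       283.6692
  10    1,051.25       612.5247     6,125.2474
  Σ                    968.0418     7,775.3195
Price P = Σ PV = 968.0418.
Macaulay duration = Σ(t·PV) / P = 7,775.3195 / 968.0418 = 8.03201 half-year periods.
In years: 8.03201 / 2 = 4.01600 years.

4.016 years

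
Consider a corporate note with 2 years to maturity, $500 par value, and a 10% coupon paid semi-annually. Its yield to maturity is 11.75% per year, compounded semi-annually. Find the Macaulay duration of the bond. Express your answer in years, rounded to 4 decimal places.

Periodic yield y = 0.05875. Discount each cash flow and weight by its period:
  t   CF        PV=CF/(1+0.05875)^t    t·PV
  1        25.00        23.6128        23.6128
  2        25.00        22.3025        44.6050
  3        25.00        21.0649        63.1947
  4       525.00       417.8165     1,671.2661
  Σ                    484.7967     1,802.6786
Price P = Σ PV = 484.7967.
Macaulay duration = Σ(t·PV) / P = 1,802.6786 / 484.7967 = 3.71842 half-year periods.
In years: 3.71842 / 2 = 1.85921 years.

1.8592 years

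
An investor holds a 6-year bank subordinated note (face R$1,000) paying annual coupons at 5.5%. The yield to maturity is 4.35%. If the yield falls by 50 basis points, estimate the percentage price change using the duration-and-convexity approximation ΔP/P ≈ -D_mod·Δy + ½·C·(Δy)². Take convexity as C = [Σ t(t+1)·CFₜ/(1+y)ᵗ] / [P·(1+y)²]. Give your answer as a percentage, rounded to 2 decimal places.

+2.58%

With y = 0.0435:
  t   CF        PV=CF/(1+0.0435)^t    t·PV        t(t+1)·PV
  1        55.00        52.7072        52.7072         105.4145
  2        55.00        50.5100       101.0201         303.0603
  3        55.00        48.4045       145.2134         580.8535
  4        55.00        46.3866       185.5465         927.7327
  5        55.00        44.4529       222.2647       1,333.5880
  6     1,055.00       817.1424     4,902.8543      34,319.9803
  Σ                  1,059.6037     5,609.6062      37,570.6292
P = 1,059.6037; D_Mac = 5.29406 yrs; D_mod = 5.07337 yrs; C = 32.56268.
Duration effect: -5.07337 × (-0.005) = +0.025367
Convexity effect: 0.5 × 32.56268 × (-0.005)² = +0.0004070
ΔP/P ≈ +0.025367 + 0.0004070 = +0.025774 = +2.5774%.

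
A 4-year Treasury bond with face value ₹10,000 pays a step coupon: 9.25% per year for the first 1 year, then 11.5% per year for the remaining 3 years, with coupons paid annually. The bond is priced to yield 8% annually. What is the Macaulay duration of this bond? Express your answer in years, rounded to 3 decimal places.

Periodic yield y = 0.08. Discount each cash flow and weight by its year:
  t   CF        PV=CF/(1+0.08)^t    t·PV
  1       925.00       856.4815       856.4815
  2     1,150.00       985.9396     1,971.8793
  3     1,150.00       912.9071     2,738.7212
  4    11,150.00     8,195.5829    32,782.3314
  Σ                 10,950.9111    38,349.4134
Price P = Σ PV = 10,950.9111.
Macaulay duration = Σ(t·PV) / P = 38,349.4134 / 10,950.9111 = 3.50194 years.

3.502 years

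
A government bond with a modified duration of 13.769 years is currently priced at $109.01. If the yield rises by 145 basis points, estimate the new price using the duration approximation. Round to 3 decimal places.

$87.246

Duration approximation: ΔP/P ≈ -D_mod · Δy = -13.769 × (+0.0145) = -0.1996505.
New price ≈ 109.01 × (1 - 0.1996505) = 87.246098995.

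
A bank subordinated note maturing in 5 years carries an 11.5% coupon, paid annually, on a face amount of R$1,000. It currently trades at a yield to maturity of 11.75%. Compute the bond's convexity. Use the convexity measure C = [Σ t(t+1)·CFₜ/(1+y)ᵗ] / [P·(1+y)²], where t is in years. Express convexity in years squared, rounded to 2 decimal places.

With y = 0.1175:
  t   CF        PV=CF/(1+0.1175)^t    t·PV        t(t+1)·PV
  1       115.00       102.9083       102.9083         205.8166
  2       115.00        92.0879       184.1759         552.5277
  3       115.00        82.4053       247.2160         988.8638
  4       115.00        73.7408       294.9631       1,474.8156
  5     1,115.00       639.7896     3,198.9482      19,193.6894
  Σ                    990.9320     4,028.2115      22,415.7130
P = 990.9320.
Convexity = Σ t(t+1)·PV / [P·(1+y)²] = 22,415.7130 / (990.9320 × 1.248806) = 18.11397.

18.11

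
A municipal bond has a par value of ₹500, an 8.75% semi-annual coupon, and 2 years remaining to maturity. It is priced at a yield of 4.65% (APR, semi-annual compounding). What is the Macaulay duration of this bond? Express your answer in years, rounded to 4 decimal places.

1.8827 years

Periodic yield y = 0.02325. Discount each cash flow and weight by its period:
  t   CF        PV=CF/(1+0.02325)^t    t·PV
  1       21.875        21.3780        21.3780
  2       21.875        20.8922        41.7844
  3       21.875        20.4175        61.2525
  4      521.875       476.0357     1,904.1426
  Σ                    538.7233     2,028.5575
Price P = Σ PV = 538.7233.
Macaulay duration = Σ(t·PV) / P = 2,028.5575 / 538.7233 = 3.76549 half-year periods.
In years: 3.76549 / 2 = 1.88275 years.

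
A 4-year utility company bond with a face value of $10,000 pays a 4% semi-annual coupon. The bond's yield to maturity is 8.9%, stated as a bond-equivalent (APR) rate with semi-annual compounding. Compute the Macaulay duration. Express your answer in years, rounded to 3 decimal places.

3.706 years

Periodic yield y = 0.0445. Discount each cash flow and weight by its period:
  t   CF        PV=CF/(1+0.0445)^t    t·PV
  1       200.00       191.4792       191.4792
  2       200.00       183.3214       366.6428
  3       200.00       175.5111       526.5334
  4       200.00       168.0336       672.1345
  5       200.00       160.8747       804.3735
  6       200.00       154.0208       924.1247
  7       200.00       147.4589     1,032.2121
  8    10,200.00     7,200.0020    57,600.0160
  Σ                  8,380.7017    62,117.5162
Price P = Σ PV = 8,380.7017.
Macaulay duration = Σ(t·PV) / P = 62,117.5162 / 8,380.7017 = 7.41197 half-year periods.
In years: 7.41197 / 2 = 3.70599 years.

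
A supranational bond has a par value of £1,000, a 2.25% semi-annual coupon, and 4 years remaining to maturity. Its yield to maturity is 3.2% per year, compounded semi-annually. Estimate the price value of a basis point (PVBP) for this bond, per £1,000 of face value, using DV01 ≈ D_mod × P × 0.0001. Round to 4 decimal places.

Periodic yield y = 0.016.
  t   CF        PV=CF/(1+0.016)^t    t·PV
  1        11.25        11.0728        11.0728
  2        11.25        10.8985        21.7969
  3        11.25        10.7268        32.1805
  4        11.25        10.5579        42.2316
  5        11.25        10.3916        51.9582
  6        11.25        10.2280        61.3679
  7        11.25        10.0669        70.4684
  8     1,011.25       890.6537     7,125.2295
  Σ                    964.5963     7,416.3059
P = 964.5963; D_Mac = 7.68851 half-year periods = 3.84425 yrs; D_mod = 3.78371 yrs.
DV01 ≈ 3.78371 × 964.5963 × 0.0001 = 0.364976.

£0.3650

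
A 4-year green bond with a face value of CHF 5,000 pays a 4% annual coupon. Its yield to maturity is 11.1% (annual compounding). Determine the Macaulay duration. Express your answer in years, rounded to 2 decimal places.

3.74 years

Periodic yield y = 0.111. Discount each cash flow and weight by its year:
  t   CF        PV=CF/(1+0.111)^t    t·PV
  1       200.00       180.0180       180.0180
  2       200.00       162.0324       324.0648
  3       200.00       145.8437       437.5312
  4     5,200.00     3,413.0850    13,652.3401
  Σ                  3,900.9792    14,593.9542
Price P = Σ PV = 3,900.9792.
Macaulay duration = Σ(t·PV) / P = 14,593.9542 / 3,900.9792 = 3.74110 years.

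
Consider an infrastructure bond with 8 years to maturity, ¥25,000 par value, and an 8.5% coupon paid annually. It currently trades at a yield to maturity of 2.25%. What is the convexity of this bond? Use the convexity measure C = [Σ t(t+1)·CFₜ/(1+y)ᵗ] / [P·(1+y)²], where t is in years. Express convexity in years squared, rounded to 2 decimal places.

With y = 0.0225:
  t   CF        PV=CF/(1+0.0225)^t    t·PV        t(t+1)·PV
  1     2,125.00     2,078.2396     2,078.2396       4,156.4792
  2     2,125.00     2,032.5082     4,065.0163      12,195.0490
  3     2,125.00     1,987.7831     5,963.3492      23,853.3967
  4     2,125.00     1,944.0421     7,776.1684      38,880.8422
  5     2,125.00     1,901.2637     9,506.3184      57,037.9103
  6     2,125.00     1,859.4266    11,156.5595      78,095.9163
  7     2,125.00     1,818.5101    12,729.5707     101,836.5656
  8    27,125.00    22,701.9526   181,615.6212   1,634,540.5904
  Σ                 36,323.7259   234,890.8433   1,950,596.7497
P = 36,323.7259.
Convexity = Σ t(t+1)·PV / [P·(1+y)²] = 1,950,596.7497 / (36,323.7259 × 1.045506) = 51.36301.

51.36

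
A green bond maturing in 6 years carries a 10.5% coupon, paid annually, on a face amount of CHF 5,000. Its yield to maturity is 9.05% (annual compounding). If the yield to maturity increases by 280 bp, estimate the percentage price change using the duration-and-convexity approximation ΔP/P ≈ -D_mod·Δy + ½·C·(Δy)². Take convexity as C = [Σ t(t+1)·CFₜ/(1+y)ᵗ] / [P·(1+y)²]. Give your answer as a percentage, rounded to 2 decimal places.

With y = 0.0905:
  t   CF        PV=CF/(1+0.0905)^t    t·PV        t(t+1)·PV
  1       525.00       481.4305       481.4305         962.8611
  2       525.00       441.4769       882.9538       2,648.8613
  3       525.00       404.8390     1,214.5169       4,858.0674
  4       525.00       371.2416     1,484.9664       7,424.8318
  5       525.00       340.4325     1,702.1623      10,212.9736
  6     5,525.00     3,285.3244    19,711.9466     137,983.6260
  Σ                  5,324.7448    25,477.9763     164,091.2211
P = 5,324.7448; D_Mac = 4.78483 yrs; D_mod = 4.38774 yrs; C = 25.91404.
Duration effect: -4.38774 × (+0.028) = -0.122857
Convexity effect: 0.5 × 25.91404 × (0.028)² = +0.0101583
ΔP/P ≈ -0.122857 + 0.0101583 = -0.112698 = -11.2698%.

-11.27%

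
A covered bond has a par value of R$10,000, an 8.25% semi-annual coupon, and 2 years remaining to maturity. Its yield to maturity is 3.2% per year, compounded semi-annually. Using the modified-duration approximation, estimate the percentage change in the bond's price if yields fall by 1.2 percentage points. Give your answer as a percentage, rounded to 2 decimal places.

+2.23%

Periodic yield y = 0.016. Modified duration first:
  t   CF        PV=CF/(1+0.016)^t    t·PV
  1       412.50       406.0039       406.0039
  2       412.50       399.6102       799.2203
  3       412.50       393.3171     1,179.9513
  4    10,412.50     9,771.9263    39,087.7052
  Σ                 10,970.8575    41,472.8808
P = 10,970.8575; D_Mac = 3.78028 half-year periods = 1.89014 yrs; D_mod = 1.89014/(1+0.016) = 1.86037 yrs.
ΔP/P ≈ -D_mod · Δy = -1.86037 × (-0.012) = +0.022324 = +2.2324%.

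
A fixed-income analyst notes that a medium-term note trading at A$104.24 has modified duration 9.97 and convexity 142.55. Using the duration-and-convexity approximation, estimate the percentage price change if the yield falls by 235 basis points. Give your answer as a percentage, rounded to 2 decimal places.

+27.37%

Duration effect: -D_mod·Δy = -9.97 × (-0.0235) = +0.234295
Convexity effect: ½·C·(Δy)² = 0.5 × 142.55 × (-0.0235)² = +0.03936161875
ΔP/P ≈ +0.234295 + 0.03936161875 = +0.27365661875
= +27.365661875%.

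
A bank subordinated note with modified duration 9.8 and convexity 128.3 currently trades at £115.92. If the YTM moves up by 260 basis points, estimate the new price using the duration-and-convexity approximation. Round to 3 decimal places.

Duration effect: -D_mod·Δy = -9.8 × (+0.026) = -0.254800
Convexity effect: ½·C·(Δy)² = 0.5 × 128.3 × (0.026)² = +0.0433654
ΔP/P ≈ -0.254800 + 0.0433654 = -0.2114346
New price ≈ 115.92 × (1 - 0.2114346) = 91.410501168.

£91.411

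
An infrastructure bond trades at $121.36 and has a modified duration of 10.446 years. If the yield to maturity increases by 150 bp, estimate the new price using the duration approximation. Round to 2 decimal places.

$102.34

Duration approximation: ΔP/P ≈ -D_mod · Δy = -10.446 × (+0.015) = -0.156690.
New price ≈ 121.36 × (1 - 0.156690) = 102.3441016.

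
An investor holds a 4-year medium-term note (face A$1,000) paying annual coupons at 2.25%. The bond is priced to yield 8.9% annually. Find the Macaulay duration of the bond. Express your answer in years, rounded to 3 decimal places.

3.850 years

Periodic yield y = 0.089. Discount each cash flow and weight by its year:
  t   CF        PV=CF/(1+0.089)^t    t·PV
  1        22.50        20.6612        20.6612
  2        22.50        18.9726        37.9452
  3        22.50        17.4220        52.2661
  4     1,022.50       727.0291     2,908.1164
  Σ                    784.0849     3,018.9889
Price P = Σ PV = 784.0849.
Macaulay duration = Σ(t·PV) / P = 3,018.9889 / 784.0849 = 3.85033 years.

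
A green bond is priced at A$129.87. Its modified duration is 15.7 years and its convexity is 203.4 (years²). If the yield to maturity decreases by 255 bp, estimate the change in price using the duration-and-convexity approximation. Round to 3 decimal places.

+A$60.582

Duration effect: -D_mod·Δy = -15.7 × (-0.0255) = +0.400350
Convexity effect: ½·C·(Δy)² = 0.5 × 203.4 × (-0.0255)² = +0.066130425
ΔP/P ≈ +0.400350 + 0.066130425 = +0.466480425
ΔP ≈ 129.87 × (+0.466480425) = +60.58181279475.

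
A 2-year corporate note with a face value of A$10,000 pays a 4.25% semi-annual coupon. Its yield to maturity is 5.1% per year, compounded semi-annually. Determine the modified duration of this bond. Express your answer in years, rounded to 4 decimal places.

Periodic yield y = 0.0255. First find Macaulay duration:
  t   CF        PV=CF/(1+0.0255)^t    t·PV
  1       212.50       207.2160       207.2160
  2       212.50       202.0634       404.1268
  3       212.50       197.0389       591.1167
  4    10,212.50     9,233.9902    36,935.9609
  Σ                  9,840.3085    38,138.4203
P = 9,840.3085; Macaulay duration = 38,138.4203 / 9,840.3085 = 3.87573 half-year periods = 1.93787 years.
Modified duration = D_Mac / (1 + y) = 1.93787 / 1.0255 = 1.88968 years.

1.8897 years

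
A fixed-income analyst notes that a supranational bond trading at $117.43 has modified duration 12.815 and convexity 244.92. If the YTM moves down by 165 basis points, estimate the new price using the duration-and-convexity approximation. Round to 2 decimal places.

$146.18

Duration effect: -D_mod·Δy = -12.815 × (-0.0165) = +0.2114475
Convexity effect: ½·C·(Δy)² = 0.5 × 244.92 × (-0.0165)² = +0.033339735
ΔP/P ≈ +0.2114475 + 0.033339735 = +0.244787235
New price ≈ 117.43 × (1 + 0.244787235) = 146.17536500605.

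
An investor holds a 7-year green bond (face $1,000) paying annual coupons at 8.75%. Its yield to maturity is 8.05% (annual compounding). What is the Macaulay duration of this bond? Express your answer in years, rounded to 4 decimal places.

Periodic yield y = 0.0805. Discount each cash flow and weight by its year:
  t   CF        PV=CF/(1+0.0805)^t    t·PV
  1        87.50        80.9810        80.9810
  2        87.50        74.9477       149.8955
  3        87.50        69.3639       208.0918
  4        87.50        64.1961       256.7846
  5        87.50        59.4134       297.0669
  6        87.50        54.9869       329.9215
  7     1,087.50       632.4932     4,427.4525
  Σ                  1,036.3824     5,750.1938
Price P = Σ PV = 1,036.3824.
Macaulay duration = Σ(t·PV) / P = 5,750.1938 / 1,036.3824 = 5.54833 years.

5.5483 years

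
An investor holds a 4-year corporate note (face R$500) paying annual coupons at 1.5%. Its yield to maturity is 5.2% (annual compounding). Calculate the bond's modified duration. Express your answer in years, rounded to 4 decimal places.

3.7118 years

Periodic yield y = 0.052. First find Macaulay duration:
  t   CF        PV=CF/(1+0.052)^t    t·PV
  1         7.50         7.1293         7.1293
  2         7.50         6.7769        13.5538
  3         7.50         6.4419        19.3257
  4       507.50       414.3555     1,657.4219
  Σ                    434.7035     1,697.4307
P = 434.7035; Macaulay duration = 1,697.4307 / 434.7035 = 3.90480 years.
Modified duration = D_Mac / (1 + y) = 3.90480 / 1.052 = 3.71179 years.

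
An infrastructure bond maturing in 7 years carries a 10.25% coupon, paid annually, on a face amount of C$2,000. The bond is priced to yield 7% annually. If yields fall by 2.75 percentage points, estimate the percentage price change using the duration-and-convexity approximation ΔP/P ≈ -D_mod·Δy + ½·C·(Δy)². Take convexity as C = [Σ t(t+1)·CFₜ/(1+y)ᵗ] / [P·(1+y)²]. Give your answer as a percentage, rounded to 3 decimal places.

With y = 0.07:
  t   CF        PV=CF/(1+0.07)^t    t·PV        t(t+1)·PV
  1       205.00       191.5888       191.5888         383.1776
  2       205.00       179.0549       358.1099       1,074.3296
  3       205.00       167.3411       502.0232       2,008.0928
  4       205.00       156.3935       625.5741       3,127.8704
  5       205.00       146.1622       730.8108       4,384.8650
  6       205.00       136.6002       819.6009       5,737.2065
  7     2,205.00     1,373.1632     9,612.1423      76,897.1381
  Σ                  2,350.3038    12,839.8500      93,612.6800
P = 2,350.3038; D_Mac = 5.46306 yrs; D_mod = 5.10566 yrs; C = 34.78909.
Duration effect: -5.10566 × (-0.0275) = +0.140406
Convexity effect: 0.5 × 34.78909 × (-0.0275)² = +0.0131546
ΔP/P ≈ +0.140406 + 0.0131546 = +0.153560 = +15.3560%.

+15.356%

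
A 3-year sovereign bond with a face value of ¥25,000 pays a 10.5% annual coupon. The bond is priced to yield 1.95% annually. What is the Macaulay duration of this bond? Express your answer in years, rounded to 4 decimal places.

2.7538 years

Periodic yield y = 0.0195. Discount each cash flow and weight by its year:
  t   CF        PV=CF/(1+0.0195)^t    t·PV
  1     2,625.00     2,574.7916     2,574.7916
  2     2,625.00     2,525.5435     5,051.0869
  3    27,625.00    26,069.9739    78,209.9217
  Σ                 31,170.3089    85,835.8002
Price P = Σ PV = 31,170.3089.
Macaulay duration = Σ(t·PV) / P = 85,835.8002 / 31,170.3089 = 2.75377 years.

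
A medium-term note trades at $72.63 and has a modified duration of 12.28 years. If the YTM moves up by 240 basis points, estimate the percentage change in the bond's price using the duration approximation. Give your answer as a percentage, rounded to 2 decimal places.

Duration approximation: ΔP/P ≈ -D_mod · Δy = -12.28 × (+0.024) = -0.294720.
As a percentage: -29.4720%.

-29.47%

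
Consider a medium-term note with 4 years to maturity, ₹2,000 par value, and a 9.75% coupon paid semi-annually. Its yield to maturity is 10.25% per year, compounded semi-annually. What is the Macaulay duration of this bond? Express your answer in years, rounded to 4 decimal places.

3.4007 years

Periodic yield y = 0.05125. Discount each cash flow and weight by its period:
  t   CF        PV=CF/(1+0.05125)^t    t·PV
  1        97.50        92.7467        92.7467
  2        97.50        88.2252       176.4504
  3        97.50        83.9241       251.7722
  4        97.50        79.8327       319.3306
  5        97.50        75.9407       379.7035
  6        97.50        72.2385       433.4308
  7        97.50        68.7167       481.0172
  8     2,097.50     1,406.2220    11,249.7763
  Σ                  1,967.8466    13,384.2278
Price P = Σ PV = 1,967.8466.
Macaulay duration = Σ(t·PV) / P = 13,384.2278 / 1,967.8466 = 6.80146 half-year periods.
In years: 6.80146 / 2 = 3.40073 years.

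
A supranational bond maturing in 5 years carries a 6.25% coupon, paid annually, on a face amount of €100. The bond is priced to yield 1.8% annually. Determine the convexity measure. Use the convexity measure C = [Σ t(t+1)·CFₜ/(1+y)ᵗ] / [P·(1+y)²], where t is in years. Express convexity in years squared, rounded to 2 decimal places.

25.11

With y = 0.018:
  t   CF        PV=CF/(1+0.018)^t    t·PV        t(t+1)·PV
  1         6.25         6.1395         6.1395          12.2790
  2         6.25         6.0309        12.0619          36.1856
  3         6.25         5.9243        17.7729          71.0915
  4         6.25         5.8195        23.2782         116.3909
  5       106.25        97.1829       485.9147       2,915.4883
  Σ                    121.0972       545.1671       3,151.4353
P = 121.0972.
Convexity = Σ t(t+1)·PV / [P·(1+y)²] = 3,151.4353 / (121.0972 × 1.036324) = 25.11185.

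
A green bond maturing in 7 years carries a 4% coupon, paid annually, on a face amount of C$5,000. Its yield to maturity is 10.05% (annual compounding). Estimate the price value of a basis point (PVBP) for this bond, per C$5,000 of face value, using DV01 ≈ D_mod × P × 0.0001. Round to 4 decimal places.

C$1.9466

Periodic yield y = 0.1005.
  t   CF        PV=CF/(1+0.1005)^t    t·PV
  1       200.00       181.7356       181.7356
  2       200.00       165.1391       330.2782
  3       200.00       150.0582       450.1747
  4       200.00       136.3546       545.4184
  5       200.00       123.9024       619.5121
  6       200.00       112.5874       675.5243
  7     5,200.00     2,659.9472    18,619.6304
  Σ                  3,529.7245    21,422.2736
P = 3,529.7245; D_Mac = 6.06911 yrs; D_mod = 5.51486 yrs.
DV01 ≈ 5.51486 × 3,529.7245 × 0.0001 = 1.946595.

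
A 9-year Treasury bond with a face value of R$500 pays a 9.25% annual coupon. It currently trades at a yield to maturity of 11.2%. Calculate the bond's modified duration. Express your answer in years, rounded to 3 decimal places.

5.689 years

Periodic yield y = 0.112. First find Macaulay duration:
  t   CF        PV=CF/(1+0.112)^t    t·PV
  1        46.25        41.5917        41.5917
  2        46.25        37.4026        74.8053
  3        46.25        33.6355       100.9064
  4        46.25        30.2477       120.9909
  5        46.25        27.2012       136.0059
  6        46.25        24.4615       146.7690
  7        46.25        21.9977       153.9842
  8        46.25        19.7821       158.2572
  9       546.25       210.1108     1,890.9971
  Σ                    446.4309     2,824.3077
P = 446.4309; Macaulay duration = 2,824.3077 / 446.4309 = 6.32642 years.
Modified duration = D_Mac / (1 + y) = 6.32642 / 1.112 = 5.68922 years.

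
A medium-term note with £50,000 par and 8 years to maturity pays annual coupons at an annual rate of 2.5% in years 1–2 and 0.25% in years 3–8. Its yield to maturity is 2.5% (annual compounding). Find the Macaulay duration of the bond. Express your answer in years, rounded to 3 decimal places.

Periodic yield y = 0.025. Discount each cash flow and weight by its year:
  t   CF        PV=CF/(1+0.025)^t    t·PV
  1     1,250.00     1,219.5122     1,219.5122
  2     1,250.00     1,189.7680     2,379.5360
  3       125.00       116.0749       348.2248
  4       125.00       113.2438       452.9753
  5       125.00       110.4818       552.4089
  6       125.00       107.7871       646.7226
  7       125.00       105.1582       736.1071
  8    50,125.00    41,139.9219   329,119.3749
  Σ                 44,101.9479   335,454.8618
Price P = Σ PV = 44,101.9479.
Macaulay duration = Σ(t·PV) / P = 335,454.8618 / 44,101.9479 = 7.60635 years.

7.606 years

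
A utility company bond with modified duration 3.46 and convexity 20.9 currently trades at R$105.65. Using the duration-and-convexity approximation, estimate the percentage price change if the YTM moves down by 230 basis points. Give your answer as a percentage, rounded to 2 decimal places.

Duration effect: -D_mod·Δy = -3.46 × (-0.023) = +0.079580
Convexity effect: ½·C·(Δy)² = 0.5 × 20.9 × (-0.023)² = +0.00552805
ΔP/P ≈ +0.079580 + 0.00552805 = +0.08510805
= +8.510805%.

+8.51%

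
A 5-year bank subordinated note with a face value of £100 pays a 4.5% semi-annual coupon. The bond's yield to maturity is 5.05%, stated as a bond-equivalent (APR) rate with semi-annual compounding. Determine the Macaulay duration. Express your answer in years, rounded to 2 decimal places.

4.53 years

Periodic yield y = 0.02525. Discount each cash flow and weight by its period:
  t   CF        PV=CF/(1+0.02525)^t    t·PV
  1         2.25         2.1946         2.1946
  2         2.25         2.1405         4.2811
  3         2.25         2.0878         6.2635
  4         2.25         2.0364         8.1456
  5         2.25         1.9862         9.9312
  6         2.25         1.9373        11.6240
  7         2.25         1.8896        13.2273
  8         2.25         1.8431        14.7446
  9         2.25         1.7977        16.1792
  10      102.25        79.6830       796.8297
  Σ                     97.5963       883.4209
Price P = Σ PV = 97.5963.
Macaulay duration = Σ(t·PV) / P = 883.4209 / 97.5963 = 9.05179 half-year periods.
In years: 9.05179 / 2 = 4.52589 years.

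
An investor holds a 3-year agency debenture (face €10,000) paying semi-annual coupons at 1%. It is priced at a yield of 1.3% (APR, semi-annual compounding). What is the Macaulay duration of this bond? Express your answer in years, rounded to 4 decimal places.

2.9627 years

Periodic yield y = 0.0065. Discount each cash flow and weight by its period:
  t   CF        PV=CF/(1+0.0065)^t    t·PV
  1        50.00        49.6771        49.6771
  2        50.00        49.3563        98.7126
  3        50.00        49.0375       147.1126
  4        50.00        48.7209       194.8834
  5        50.00        48.4062       242.0311
  6    10,050.00     9,666.8145    58,000.8872
  Σ                  9,912.0125    58,733.3040
Price P = Σ PV = 9,912.0125.
Macaulay duration = Σ(t·PV) / P = 58,733.3040 / 9,912.0125 = 5.92547 half-year periods.
In years: 5.92547 / 2 = 2.96273 years.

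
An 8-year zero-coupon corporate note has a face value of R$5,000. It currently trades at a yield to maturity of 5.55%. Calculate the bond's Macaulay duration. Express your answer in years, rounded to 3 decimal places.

A zero-coupon bond has a single cash flow at maturity, so its Macaulay duration equals its maturity: 8 years.

8.000 years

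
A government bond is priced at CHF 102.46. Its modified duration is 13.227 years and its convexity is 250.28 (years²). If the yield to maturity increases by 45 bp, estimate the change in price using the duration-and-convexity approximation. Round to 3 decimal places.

Duration effect: -D_mod·Δy = -13.227 × (+0.0045) = -0.0595215
Convexity effect: ½·C·(Δy)² = 0.5 × 250.28 × (0.0045)² = +0.002534085
ΔP/P ≈ -0.0595215 + 0.002534085 = -0.056987415
ΔP ≈ 102.46 × (-0.056987415) = -5.8389305409.

-CHF 5.839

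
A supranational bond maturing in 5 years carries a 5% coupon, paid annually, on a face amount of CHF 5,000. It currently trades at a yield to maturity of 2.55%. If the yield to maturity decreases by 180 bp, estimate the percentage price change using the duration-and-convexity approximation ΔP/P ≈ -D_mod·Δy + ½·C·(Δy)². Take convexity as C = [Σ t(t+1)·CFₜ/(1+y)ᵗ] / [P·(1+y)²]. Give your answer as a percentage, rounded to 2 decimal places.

+8.44%

With y = 0.0255:
  t   CF        PV=CF/(1+0.0255)^t    t·PV        t(t+1)·PV
  1       250.00       243.7835       243.7835         487.5670
  2       250.00       237.7216       475.4432       1,426.3297
  3       250.00       231.8105       695.4314       2,781.7254
  4       250.00       226.0463       904.1851       4,520.9254
  5     5,250.00     4,628.9339    23,144.6695     138,868.0172
  Σ                  5,568.2958    25,463.5127     148,084.5648
P = 5,568.2958; D_Mac = 4.57295 yrs; D_mod = 4.45923 yrs; C = 25.28810.
Duration effect: -4.45923 × (-0.018) = +0.080266
Convexity effect: 0.5 × 25.28810 × (-0.018)² = +0.0040967
ΔP/P ≈ +0.080266 + 0.0040967 = +0.084363 = +8.4363%.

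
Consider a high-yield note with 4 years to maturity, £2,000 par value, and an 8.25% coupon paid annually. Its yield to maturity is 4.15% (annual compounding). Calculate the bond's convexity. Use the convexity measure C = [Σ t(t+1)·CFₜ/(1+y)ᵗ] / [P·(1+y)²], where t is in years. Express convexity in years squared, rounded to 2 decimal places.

With y = 0.0415:
  t   CF        PV=CF/(1+0.0415)^t    t·PV        t(t+1)·PV
  1       165.00       158.4253       158.4253         316.8507
  2       165.00       152.1127       304.2253         912.6760
  3       165.00       146.0515       438.1546       1,752.6184
  4     2,165.00     1,840.0126     7,360.0505      36,800.2526
  Σ                  2,296.6022     8,260.8558      39,782.3977
P = 2,296.6022.
Convexity = Σ t(t+1)·PV / [P·(1+y)²] = 39,782.3977 / (2,296.6022 × 1.084722) = 15.96933.

15.97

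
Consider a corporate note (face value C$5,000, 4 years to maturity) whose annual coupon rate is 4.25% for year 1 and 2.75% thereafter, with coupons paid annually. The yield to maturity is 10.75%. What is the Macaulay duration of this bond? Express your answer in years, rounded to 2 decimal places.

Periodic yield y = 0.1075. Discount each cash flow and weight by its year:
  t   CF        PV=CF/(1+0.1075)^t    t·PV
  1       212.50       191.8736       191.8736
  2       137.50       112.1025       224.2050
  3       137.50       101.2212       303.6636
  4     5,137.50     3,414.8914    13,659.5656
  Σ                  3,820.0887    14,379.3077
Price P = Σ PV = 3,820.0887.
Macaulay duration = Σ(t·PV) / P = 14,379.3077 / 3,820.0887 = 3.76413 years.

3.76 years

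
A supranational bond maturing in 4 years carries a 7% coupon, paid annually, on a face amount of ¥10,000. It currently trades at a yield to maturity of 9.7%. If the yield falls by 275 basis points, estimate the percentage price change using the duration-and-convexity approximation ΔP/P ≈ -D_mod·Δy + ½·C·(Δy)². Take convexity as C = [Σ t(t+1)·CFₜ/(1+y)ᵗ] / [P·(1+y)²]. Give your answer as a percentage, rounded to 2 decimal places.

+9.58%

With y = 0.097:
  t   CF        PV=CF/(1+0.097)^t    t·PV        t(t+1)·PV
  1       700.00       638.1039       638.1039       1,276.2078
  2       700.00       581.6809     1,163.3617       3,490.0852
  3       700.00       530.2469     1,590.7408       6,362.9631
  4    10,700.00     7,388.5168    29,554.0674     147,770.3368
  Σ                  9,138.5486    32,946.2738     158,899.5929
P = 9,138.5486; D_Mac = 3.60520 yrs; D_mod = 3.28642 yrs; C = 14.44882.
Duration effect: -3.28642 × (-0.0275) = +0.090376
Convexity effect: 0.5 × 14.44882 × (-0.0275)² = +0.0054635
ΔP/P ≈ +0.090376 + 0.0054635 = +0.095840 = +9.5840%.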